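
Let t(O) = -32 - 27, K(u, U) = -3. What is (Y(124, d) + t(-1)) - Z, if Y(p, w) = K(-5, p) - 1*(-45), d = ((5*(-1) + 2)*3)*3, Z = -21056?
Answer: 21039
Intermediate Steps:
d = -27 (d = ((-5 + 2)*3)*3 = -3*3*3 = -9*3 = -27)
Y(p, w) = 42 (Y(p, w) = -3 - 1*(-45) = -3 + 45 = 42)
t(O) = -59
(Y(124, d) + t(-1)) - Z = (42 - 59) - 1*(-21056) = -17 + 21056 = 21039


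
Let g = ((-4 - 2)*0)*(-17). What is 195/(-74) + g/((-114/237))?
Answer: -195/74 ≈ -2.6351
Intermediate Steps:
g = 0 (g = -6*0*(-17) = 0*(-17) = 0)
195/(-74) + g/((-114/237)) = 195/(-74) + 0/((-114/237)) = 195*(-1/74) + 0/((-114*1/237)) = -195/74 + 0/(-38/79) = -195/74 + 0*(-79/38) = -195/74 + 0 = -195/74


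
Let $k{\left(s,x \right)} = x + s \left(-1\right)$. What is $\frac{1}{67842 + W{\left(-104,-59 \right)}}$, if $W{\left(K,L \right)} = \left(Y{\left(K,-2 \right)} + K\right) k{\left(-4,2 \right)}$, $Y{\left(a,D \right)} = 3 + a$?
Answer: $\frac{1}{66612} \approx 1.5012 \cdot 10^{-5}$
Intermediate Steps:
$k{\left(s,x \right)} = x - s$
$W{\left(K,L \right)} = 18 + 12 K$ ($W{\left(K,L \right)} = \left(\left(3 + K\right) + K\right) \left(2 - -4\right) = \left(3 + 2 K\right) \left(2 + 4\right) = \left(3 + 2 K\right) 6 = 18 + 12 K$)
$\frac{1}{67842 + W{\left(-104,-59 \right)}} = \frac{1}{67842 + \left(18 + 12 \left(-104\right)\right)} = \frac{1}{67842 + \left(18 - 1248\right)} = \frac{1}{67842 - 1230} = \frac{1}{66612}$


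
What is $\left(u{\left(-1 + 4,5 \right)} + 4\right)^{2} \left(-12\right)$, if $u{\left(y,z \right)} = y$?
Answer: $-588$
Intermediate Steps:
$\left(u{\left(-1 + 4,5 \right)} + 4\right)^{2} \left(-12\right) = \left(\left(-1 + 4\right) + 4\right)^{2} \left(-12\right) = \left(3 + 4\right)^{2} \left(-12\right) = 7^{2} \left(-12\right) = 49 \left(-12\right) = -588$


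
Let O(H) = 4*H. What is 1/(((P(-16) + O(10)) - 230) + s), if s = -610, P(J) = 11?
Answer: -1/789 ≈ -0.0012674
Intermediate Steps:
1/(((P(-16) + O(10)) - 230) + s) = 1/(((11 + 4*10) - 230) - 610) = 1/(((11 + 40) - 230) - 610) = 1/((51 - 230) - 610) = 1/(-179 - 610) = 1/(-789) = -1/789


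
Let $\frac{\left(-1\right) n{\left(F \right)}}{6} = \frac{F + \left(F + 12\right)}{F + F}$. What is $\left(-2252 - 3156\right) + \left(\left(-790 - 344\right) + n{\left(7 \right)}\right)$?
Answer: $- \frac{45872}{7} \approx -6553.1$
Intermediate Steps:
$n{\left(F \right)} = - \frac{3 \left(12 + 2 F\right)}{F}$ ($n{\left(F \right)} = - 6 \frac{F + \left(F + 12\right)}{F + F} = - 6 \frac{F + \left(12 + F\right)}{2 F} = - 6 \left(12 + 2 F\right) \frac{1}{2 F} = - 6 \frac{12 + 2 F}{2 F} = - \frac{3 \left(12 + 2 F\right)}{F}$)
$\left(-2252 - 3156\right) + \left(\left(-790 - 344\right) + n{\left(7 \right)}\right) = \left(-2252 - 3156\right) - \left(1140 + \frac{36}{7}\right) = -5408 - \frac{8016}{7} = - \frac{45872}{7}$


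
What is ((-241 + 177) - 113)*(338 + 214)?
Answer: -97704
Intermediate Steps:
((-241 + 177) - 113)*(338 + 214) = (-64 - 113)*552 = -177*552 = -97704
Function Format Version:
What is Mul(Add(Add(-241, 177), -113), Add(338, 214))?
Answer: -97704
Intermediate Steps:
Mul(Add(Add(-241, 177), -113), Add(338, 214)) = Mul(Add(-64, -113), 552) = Mul(-177, 552) = -97704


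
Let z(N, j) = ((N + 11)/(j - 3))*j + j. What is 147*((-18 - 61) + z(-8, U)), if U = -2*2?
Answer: -11949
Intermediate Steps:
U = -4
z(N, j) = j + j*(11 + N)/(-3 + j) (z(N, j) = ((11 + N)/(-3 + j))*j + j = j*(11 + N)/(-3 + j) + j = j + j*(11 + N)/(-3 + j))
147*((-18 - 61) + z(-8, U)) = 147*((-18 - 61) - 4*(8 - 8 - 4)/(-3 - 4)) = 147*(-79 - 4*(-4)/(-7)) = 147*(-79 - 4*(-⅐)*(-4)) = 147*(-79 - 16/7) = 147*(-569/7) = -11949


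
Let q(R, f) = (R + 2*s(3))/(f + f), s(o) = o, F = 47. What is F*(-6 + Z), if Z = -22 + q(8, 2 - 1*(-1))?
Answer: -3619/3 ≈ -1206.3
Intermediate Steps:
q(R, f) = (6 + R)/(2*f) (q(R, f) = (R + 2*3)/(f + f) = (R + 6)/((2*f)) = (6 + R)*(1/(2*f)) = (6 + R)/(2*f))
Z = -59/3 (Z = -22 + (6 + 8)/(2*(2 - 1*(-1))) = -22 + (½)*14/(2 + 1) = -22 + (½)*14/3 = -22 + (½)*(⅓)*14 = -22 + 7/3 = -59/3 ≈ -19.667)
F*(-6 + Z) = 47*(-6 - 59/3) = 47*(-77/3) = -3619/3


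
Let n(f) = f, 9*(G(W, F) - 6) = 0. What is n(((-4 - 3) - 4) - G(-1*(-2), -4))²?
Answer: 289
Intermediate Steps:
G(W, F) = 6 (G(W, F) = 6 + (⅑)*0 = 6 + 0 = 6)
n(((-4 - 3) - 4) - G(-1*(-2), -4))² = (((-4 - 3) - 4) - 1*6)² = ((-7 - 4) - 6)² = (-11 - 6)² = (-17)² = 289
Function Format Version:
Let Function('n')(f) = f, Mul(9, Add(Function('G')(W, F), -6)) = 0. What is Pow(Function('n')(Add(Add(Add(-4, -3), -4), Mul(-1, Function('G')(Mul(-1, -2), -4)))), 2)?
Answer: 289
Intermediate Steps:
Function('G')(W, F) = 6 (Function('G')(W, F) = Add(6, Mul(Rational(1, 9), 0)) = Add(6, 0) = 6)
Pow(Function('n')(Add(Add(Add(-4, -3), -4), Mul(-1, Function('G')(Mul(-1, -2), -4)))), 2) = Pow(Add(Add(Add(-4, -3), -4), Mul(-1, 6)), 2) = Pow(Add(Add(-7, -4), -6), 2) = Pow(Add(-11, -6), 2) = Pow(-17, 2) = 289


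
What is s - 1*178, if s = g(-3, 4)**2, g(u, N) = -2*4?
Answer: -114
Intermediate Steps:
g(u, N) = -8
s = 64 (s = (-8)**2 = 64)
s - 1*178 = 64 - 1*178 = 64 - 178 = -114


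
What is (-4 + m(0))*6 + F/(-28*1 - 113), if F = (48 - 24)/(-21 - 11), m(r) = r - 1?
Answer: -5639/188 ≈ -29.995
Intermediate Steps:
m(r) = -1 + r
F = -3/4 (F = 24/(-32) = 24*(-1/32) = -3/4 ≈ -0.75000)
(-4 + m(0))*6 + F/(-28*1 - 113) = (-4 + (-1 + 0))*6 - 3/(4*(-28*1 - 113)) = (-4 - 1)*6 - 3/(4*(-28 - 113)) = -5*6 - 3/4/(-141) = -30 - 3/4*(-1/141) = -30 + 1/188 = -5639/188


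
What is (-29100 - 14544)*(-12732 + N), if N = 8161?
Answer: 199496724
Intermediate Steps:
(-29100 - 14544)*(-12732 + N) = (-29100 - 14544)*(-12732 + 8161) = -43644*(-4571) = 199496724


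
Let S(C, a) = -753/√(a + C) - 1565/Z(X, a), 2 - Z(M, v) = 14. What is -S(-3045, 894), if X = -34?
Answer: -1565/12 - 251*I*√239/239 ≈ -130.42 - 16.236*I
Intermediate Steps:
Z(M, v) = -12 (Z(M, v) = 2 - 1*14 = 2 - 14 = -12)
S(C, a) = 1565/12 - 753/√(C + a) (S(C, a) = -753/√(a + C) - 1565/(-12) = -753/√(C + a) - 1565*(-1/12) = -753/√(C + a) + 1565/12 = 1565/12 - 753/√(C + a))
-S(-3045, 894) = -(1565/12 - 753/√(-3045 + 894)) = -(1565/12 - (-251)*I*√239/239) = -(1565/12 + 251*I*√239/239) = -1565/12 - 251*I*√239/239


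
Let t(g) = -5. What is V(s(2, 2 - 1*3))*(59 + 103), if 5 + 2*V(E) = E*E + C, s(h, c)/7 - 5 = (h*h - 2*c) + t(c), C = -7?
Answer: 141912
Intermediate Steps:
s(h, c) = -14*c + 7*h² (s(h, c) = 35 + 7*((h*h - 2*c) - 5) = 35 + 7*((h² - 2*c) - 5) = 35 + 7*(-5 + h² - 2*c) = 35 + (-35 - 14*c + 7*h²) = -14*c + 7*h²)
V(E) = -6 + E²/2 (V(E) = -5/2 + (E*E - 7)/2 = -5/2 + (E² - 7)/2 = -5/2 + (-7 + E²)/2 = -5/2 + (-7/2 + E²/2) = -6 + E²/2)
V(s(2, 2 - 1*3))*(59 + 103) = (-6 + (-14*(2 - 1*3) + 7*2²)²/2)*(59 + 103) = (-6 + (-14*(2 - 3) + 7*4)²/2)*162 = (-6 + (-14*(-1) + 28)²/2)*162 = (-6 + (14 + 28)²/2)*162 = (-6 + (½)*42²)*162 = (-6 + (½)*1764)*162 = (-6 + 882)*162 = 876*162 = 141912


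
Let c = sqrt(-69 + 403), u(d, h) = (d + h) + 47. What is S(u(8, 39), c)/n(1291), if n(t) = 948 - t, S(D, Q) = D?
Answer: -94/343 ≈ -0.27405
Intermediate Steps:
u(d, h) = 47 + d + h
c = sqrt(334) ≈ 18.276
S(u(8, 39), c)/n(1291) = (47 + 8 + 39)/(948 - 1*1291) = 94/(948 - 1291) = 94/(-343) = 94*(-1/343) = -94/343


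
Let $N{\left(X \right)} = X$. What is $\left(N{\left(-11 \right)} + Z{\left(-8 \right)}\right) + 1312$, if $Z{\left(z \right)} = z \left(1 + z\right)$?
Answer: $1357$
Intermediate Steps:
$\left(N{\left(-11 \right)} + Z{\left(-8 \right)}\right) + 1312 = \left(-11 - 8 \left(1 - 8\right)\right) + 1312 = \left(-11 - -56\right) + 1312 = \left(-11 + 56\right) + 1312 = 45 + 1312 = 1357$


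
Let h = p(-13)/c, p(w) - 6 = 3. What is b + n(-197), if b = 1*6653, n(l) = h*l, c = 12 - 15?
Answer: 7244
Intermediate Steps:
p(w) = 9 (p(w) = 6 + 3 = 9)
c = -3
h = -3 (h = 9/(-3) = 9*(-⅓) = -3)
n(l) = -3*l
b = 6653
b + n(-197) = 6653 - 3*(-197) = 6653 + 591 = 7244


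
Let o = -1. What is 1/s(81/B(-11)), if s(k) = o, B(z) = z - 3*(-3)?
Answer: -1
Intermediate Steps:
B(z) = 9 + z (B(z) = z + 9 = 9 + z)
s(k) = -1
1/s(81/B(-11)) = 1/(-1) = -1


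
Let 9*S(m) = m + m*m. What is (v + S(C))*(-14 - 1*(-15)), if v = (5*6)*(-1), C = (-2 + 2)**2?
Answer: -30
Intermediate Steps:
C = 0 (C = 0**2 = 0)
S(m) = m/9 + m**2/9 (S(m) = (m + m*m)/9 = (m + m**2)/9 = m/9 + m**2/9)
v = -30 (v = 30*(-1) = -30)
(v + S(C))*(-14 - 1*(-15)) = (-30 + (1/9)*0*(1 + 0))*(-14 - 1*(-15)) = (-30 + (1/9)*0*1)*(-14 + 15) = (-30 + 0)*1 = -30*1 = -30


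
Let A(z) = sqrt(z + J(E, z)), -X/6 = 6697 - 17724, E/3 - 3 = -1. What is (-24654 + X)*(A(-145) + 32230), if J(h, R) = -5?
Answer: 1337802840 + 207540*I*sqrt(6) ≈ 1.3378e+9 + 5.0837e+5*I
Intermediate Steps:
E = 6 (E = 9 + 3*(-1) = 9 - 3 = 6)
X = 66162 (X = -6*(6697 - 17724) = -6*(-11027) = 66162)
A(z) = sqrt(-5 + z) (A(z) = sqrt(z - 5) = sqrt(-5 + z))
(-24654 + X)*(A(-145) + 32230) = (-24654 + 66162)*(sqrt(-5 - 145) + 32230) = 41508*(sqrt(-150) + 32230) = 41508*(5*I*sqrt(6) + 32230) = 41508*(32230 + 5*I*sqrt(6)) = 1337802840 + 207540*I*sqrt(6)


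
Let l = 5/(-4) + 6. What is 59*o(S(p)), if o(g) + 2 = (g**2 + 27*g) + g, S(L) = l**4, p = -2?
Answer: 1057136800923/65536 ≈ 1.6131e+7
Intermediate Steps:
l = 19/4 (l = 5*(-1/4) + 6 = -5/4 + 6 = 19/4 ≈ 4.7500)
S(L) = 130321/256 (S(L) = (19/4)**4 = 130321/256)
o(g) = -2 + g**2 + 28*g (o(g) = -2 + ((g**2 + 27*g) + g) = -2 + (g**2 + 28*g) = -2 + g**2 + 28*g)
59*o(S(p)) = 59*(-2 + (130321/256)**2 + 28*(130321/256)) = 59*(-2 + 16983563041/65536 + 912247/64) = 59*(17917572897/65536) = 1057136800923/65536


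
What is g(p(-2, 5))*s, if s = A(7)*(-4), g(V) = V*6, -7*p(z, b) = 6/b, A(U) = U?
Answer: 144/5 ≈ 28.800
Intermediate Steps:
p(z, b) = -6/(7*b)
g(V) = 6*V
s = -28 (s = 7*(-4) = -28)
g(p(-2, 5))*s = (6*(-6/7/5))*(-28) = (6*(-6/7*⅕))*(-28) = (6*(-6/35))*(-28) = -36/35*(-28) = 144/5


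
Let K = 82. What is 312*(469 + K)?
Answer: 171912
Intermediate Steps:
312*(469 + K) = 312*(469 + 82) = 312*551 = 171912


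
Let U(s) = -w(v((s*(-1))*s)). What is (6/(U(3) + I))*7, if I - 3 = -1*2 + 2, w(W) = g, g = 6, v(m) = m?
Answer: -14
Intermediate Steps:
w(W) = 6
I = 3 (I = 3 + (-1*2 + 2) = 3 + (-2 + 2) = 3 + 0 = 3)
U(s) = -6 (U(s) = -1*6 = -6)
(6/(U(3) + I))*7 = (6/(-6 + 3))*7 = (6/(-3))*7 = (6*(-⅓))*7 = -2*7 = -14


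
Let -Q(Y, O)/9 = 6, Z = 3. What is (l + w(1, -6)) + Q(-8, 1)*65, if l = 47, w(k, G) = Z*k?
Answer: -3460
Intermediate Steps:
w(k, G) = 3*k
Q(Y, O) = -54 (Q(Y, O) = -9*6 = -54)
(l + w(1, -6)) + Q(-8, 1)*65 = (47 + 3*1) - 54*65 = (47 + 3) - 3510 = 50 - 3510 = -3460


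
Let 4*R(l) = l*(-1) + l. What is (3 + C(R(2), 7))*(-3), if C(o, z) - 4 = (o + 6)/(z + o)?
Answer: -165/7 ≈ -23.571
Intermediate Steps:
R(l) = 0 (R(l) = (l*(-1) + l)/4 = (-l + l)/4 = (1/4)*0 = 0)
C(o, z) = 4 + (6 + o)/(o + z) (C(o, z) = 4 + (o + 6)/(z + o) = 4 + (6 + o)/(o + z))
(3 + C(R(2), 7))*(-3) = (3 + (6 + 4*7 + 5*0)/(0 + 7))*(-3) = (3 + (6 + 28 + 0)/7)*(-3) = (3 + (1/7)*34)*(-3) = (3 + 34/7)*(-3) = (55/7)*(-3) = -165/7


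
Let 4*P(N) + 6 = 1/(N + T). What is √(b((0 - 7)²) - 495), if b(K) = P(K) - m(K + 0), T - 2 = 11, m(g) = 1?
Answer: I*√7649498/124 ≈ 22.305*I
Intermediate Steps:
T = 13 (T = 2 + 11 = 13)
P(N) = -3/2 + 1/(4*(13 + N)) (P(N) = -3/2 + 1/(4*(N + 13)) = -3/2 + 1/(4*(13 + N)))
b(K) = -1 + (-77 - 6*K)/(4*(13 + K)) (b(K) = (-77 - 6*K)/(4*(13 + K)) - 1*1 = (-77 - 6*K)/(4*(13 + K)) - 1 = -1 + (-77 - 6*K)/(4*(13 + K)))
√(b((0 - 7)²) - 495) = √((-129 - 10*(0 - 7)²)/(4*(13 + (0 - 7)²)) - 495) = √((-129 - 10*(-7)²)/(4*(13 + (-7)²)) - 495) = √((-129 - 10*49)/(4*(13 + 49)) - 495) = √((¼)*(-129 - 490)/62 - 495) = √((¼)*(1/62)*(-619) - 495) = √(-619/248 - 495) = √(-123379/248) = I*√7649498/124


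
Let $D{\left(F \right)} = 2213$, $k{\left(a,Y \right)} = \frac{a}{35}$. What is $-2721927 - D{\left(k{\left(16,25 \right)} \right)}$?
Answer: $-2724140$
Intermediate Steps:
$k{\left(a,Y \right)} = \frac{a}{35}$ ($k{\left(a,Y \right)} = a \frac{1}{35} = \frac{a}{35}$)
$-2721927 - D{\left(k{\left(16,25 \right)} \right)} = -2721927 - 2213 = -2724140$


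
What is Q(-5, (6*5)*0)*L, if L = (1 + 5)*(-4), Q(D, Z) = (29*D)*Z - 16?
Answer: 384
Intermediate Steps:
Q(D, Z) = -16 + 29*D*Z (Q(D, Z) = 29*D*Z - 16 = -16 + 29*D*Z)
L = -24 (L = 6*(-4) = -24)
Q(-5, (6*5)*0)*L = (-16 + 29*(-5)*((6*5)*0))*(-24) = (-16 + 29*(-5)*(30*0))*(-24) = (-16 + 29*(-5)*0)*(-24) = (-16 + 0)*(-24) = -16*(-24) = 384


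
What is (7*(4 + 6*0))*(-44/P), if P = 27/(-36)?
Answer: 4928/3 ≈ 1642.7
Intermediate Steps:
P = -3/4 (P = 27*(-1/36) = -3/4 ≈ -0.75000)
(7*(4 + 6*0))*(-44/P) = (7*(4 + 6*0))*(-44/(-3/4)) = (7*(4 + 0))*(-44*(-4/3)) = (7*4)*(176/3) = 28*(176/3) = 4928/3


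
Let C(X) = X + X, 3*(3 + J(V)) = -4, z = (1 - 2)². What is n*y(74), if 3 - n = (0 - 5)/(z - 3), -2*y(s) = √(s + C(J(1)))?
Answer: -7*√3/6 ≈ -2.0207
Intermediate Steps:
z = 1 (z = (-1)² = 1)
J(V) = -13/3 (J(V) = -3 + (⅓)*(-4) = -3 - 4/3 = -13/3)
C(X) = 2*X
y(s) = -√(-26/3 + s)/2 (y(s) = -√(s + 2*(-13/3))/2 = -√(s - 26/3)/2 = -√(-26/3 + s)/2)
n = ½ (n = 3 - (0 - 5)/(1 - 3) = 3 - (-5)/(-2) = 3 - (-5)*(-1)/2 = 3 - 1*5/2 = 3 - 5/2 = ½ ≈ 0.50000)
n*y(74) = (-√(-78 + 9*74)/6)/2 = (-√(-78 + 666)/6)/2 = (-7*√3/3)/2 = -7*√3/6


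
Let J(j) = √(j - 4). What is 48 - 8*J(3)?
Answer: 48 - 8*I ≈ 48.0 - 8.0*I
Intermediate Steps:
J(j) = √(-4 + j)
48 - 8*J(3) = 48 - 8*√(-4 + 3) = 48 - 8*I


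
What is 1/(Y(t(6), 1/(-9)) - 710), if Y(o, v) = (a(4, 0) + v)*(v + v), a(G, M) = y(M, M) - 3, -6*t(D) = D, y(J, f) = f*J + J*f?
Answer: -81/57454 ≈ -0.0014098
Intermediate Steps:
y(J, f) = 2*J*f (y(J, f) = J*f + J*f = 2*J*f)
t(D) = -D/6
a(G, M) = -3 + 2*M**2 (a(G, M) = 2*M*M - 3 = 2*M**2 - 3 = -3 + 2*M**2)
Y(o, v) = 2*v*(-3 + v) (Y(o, v) = ((-3 + 2*0**2) + v)*(v + v) = ((-3 + 2*0) + v)*(2*v) = ((-3 + 0) + v)*(2*v) = (-3 + v)*(2*v) = 2*v*(-3 + v))
1/(Y(t(6), 1/(-9)) - 710) = 1/(2*(-3 + 1/(-9))/(-9) - 710) = 1/(2*(-1/9)*(-3 - 1/9) - 710) = 1/(2*(-1/9)*(-28/9) - 710) = 1/(56/81 - 710) = 1/(-57454/81) = -81/57454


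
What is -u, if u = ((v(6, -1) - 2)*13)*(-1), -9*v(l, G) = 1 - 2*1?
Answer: -221/9 ≈ -24.556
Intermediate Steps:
v(l, G) = ⅑ (v(l, G) = -(1 - 2*1)/9 = -(1 - 2)/9 = -⅑*(-1) = ⅑)
u = 221/9 (u = ((⅑ - 2)*13)*(-1) = -17/9*13*(-1) = -221/9*(-1) = 221/9 ≈ 24.556)
-u = -1*221/9 = -221/9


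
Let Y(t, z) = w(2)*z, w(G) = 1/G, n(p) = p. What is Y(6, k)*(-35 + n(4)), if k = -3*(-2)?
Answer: -93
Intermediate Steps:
k = 6
Y(t, z) = z/2
Y(6, k)*(-35 + n(4)) = ((1/2)*6)*(-35 + 4) = 3*(-31) = -93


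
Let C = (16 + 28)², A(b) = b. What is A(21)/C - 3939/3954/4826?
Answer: 32758015/3078563312 ≈ 0.010641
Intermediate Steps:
C = 1936 (C = 44² = 1936)
A(21)/C - 3939/3954/4826 = 21/1936 - 3939/3954/4826 = 21*(1/1936) - 3939*1/3954*(1/4826) = 21/1936 - 1313/1318*1/4826 = 21/1936 - 1313/6360668 = 32758015/3078563312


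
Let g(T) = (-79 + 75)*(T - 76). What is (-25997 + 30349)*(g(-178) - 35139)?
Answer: -148503296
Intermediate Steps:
g(T) = 304 - 4*T (g(T) = -4*(-76 + T) = 304 - 4*T)
(-25997 + 30349)*(g(-178) - 35139) = (-25997 + 30349)*((304 - 4*(-178)) - 35139) = 4352*((304 + 712) - 35139) = 4352*(1016 - 35139) = 4352*(-34123) = -148503296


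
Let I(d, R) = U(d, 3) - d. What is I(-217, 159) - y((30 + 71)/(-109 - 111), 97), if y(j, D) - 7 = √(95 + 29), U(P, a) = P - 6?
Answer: -13 - 2*√31 ≈ -24.136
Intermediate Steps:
U(P, a) = -6 + P
I(d, R) = -6 (I(d, R) = (-6 + d) - d = -6)
y(j, D) = 7 + 2*√31 (y(j, D) = 7 + √(95 + 29) = 7 + √124 = 7 + 2*√31)
I(-217, 159) - y((30 + 71)/(-109 - 111), 97) = -6 - (7 + 2*√31) = -6 + (-7 - 2*√31) = -13 - 2*√31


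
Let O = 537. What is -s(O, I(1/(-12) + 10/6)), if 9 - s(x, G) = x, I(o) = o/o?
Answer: 528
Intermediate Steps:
I(o) = 1
s(x, G) = 9 - x
-s(O, I(1/(-12) + 10/6)) = -(9 - 1*537) = -(9 - 537) = -1*(-528) = 528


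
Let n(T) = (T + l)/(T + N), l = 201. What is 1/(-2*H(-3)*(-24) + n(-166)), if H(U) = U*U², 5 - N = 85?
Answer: -246/318851 ≈ -0.00077152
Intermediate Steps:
N = -80 (N = 5 - 1*85 = 5 - 85 = -80)
H(U) = U³
n(T) = (201 + T)/(-80 + T) (n(T) = (T + 201)/(T - 80) = (201 + T)/(-80 + T))
1/(-2*H(-3)*(-24) + n(-166)) = 1/(-2*(-3)³*(-24) + (201 - 166)/(-80 - 166)) = 1/(-2*(-27)*(-24) + 35/(-246)) = 1/(54*(-24) - 1/246*35) = 1/(-1296 - 35/246) = 1/(-318851/246) = -246/318851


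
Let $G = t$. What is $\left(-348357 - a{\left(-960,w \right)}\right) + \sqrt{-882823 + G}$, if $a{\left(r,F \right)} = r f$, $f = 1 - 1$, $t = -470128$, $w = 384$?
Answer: $-348357 + i \sqrt{1352951} \approx -3.4836 \cdot 10^{5} + 1163.2 i$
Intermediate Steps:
$G = -470128$
$f = 0$
$a{\left(r,F \right)} = 0$ ($a{\left(r,F \right)} = r 0 = 0$)
$\left(-348357 - a{\left(-960,w \right)}\right) + \sqrt{-882823 + G} = \left(-348357 - 0\right) + \sqrt{-882823 - 470128} = \left(-348357 + 0\right) + \sqrt{-1352951} = -348357 + i \sqrt{1352951}$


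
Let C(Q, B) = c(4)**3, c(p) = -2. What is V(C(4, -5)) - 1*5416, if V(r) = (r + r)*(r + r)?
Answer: -5160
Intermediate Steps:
C(Q, B) = -8 (C(Q, B) = (-2)**3 = -8)
V(r) = 4*r**2 (V(r) = (2*r)*(2*r) = 4*r**2)
V(C(4, -5)) - 1*5416 = 4*(-8)**2 - 1*5416 = 4*64 - 5416 = 256 - 5416 = -5160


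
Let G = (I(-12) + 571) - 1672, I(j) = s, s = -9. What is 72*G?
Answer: -79920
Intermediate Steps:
I(j) = -9
G = -1110 (G = (-9 + 571) - 1672 = 562 - 1672 = -1110)
72*G = 72*(-1110) = -79920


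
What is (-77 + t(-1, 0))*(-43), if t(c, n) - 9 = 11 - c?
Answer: 2408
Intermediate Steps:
t(c, n) = 20 - c (t(c, n) = 9 + (11 - c) = 20 - c)
(-77 + t(-1, 0))*(-43) = (-77 + (20 - 1*(-1)))*(-43) = (-77 + (20 + 1))*(-43) = (-77 + 21)*(-43) = -56*(-43) = 2408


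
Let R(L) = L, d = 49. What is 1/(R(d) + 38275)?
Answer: 1/38324 ≈ 2.6093e-5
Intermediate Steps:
1/(R(d) + 38275) = 1/(49 + 38275) = 1/38324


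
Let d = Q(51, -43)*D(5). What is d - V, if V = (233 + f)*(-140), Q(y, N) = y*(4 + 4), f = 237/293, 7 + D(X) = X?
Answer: 9351752/293 ≈ 31917.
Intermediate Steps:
D(X) = -7 + X
f = 237/293 (f = 237*(1/293) = 237/293 ≈ 0.80887)
Q(y, N) = 8*y (Q(y, N) = y*8 = 8*y)
V = -9590840/293 (V = (233 + 237/293)*(-140) = (68506/293)*(-140) = -9590840/293 ≈ -32733.)
d = -816 (d = (8*51)*(-7 + 5) = 408*(-2) = -816)
d - V = -816 - 1*(-9590840/293) = -816 + 9590840/293 = 9351752/293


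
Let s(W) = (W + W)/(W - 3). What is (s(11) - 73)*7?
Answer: -1967/4 ≈ -491.75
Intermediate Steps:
s(W) = 2*W/(-3 + W) (s(W) = (2*W)/(-3 + W) = 2*W/(-3 + W))
(s(11) - 73)*7 = (2*11/(-3 + 11) - 73)*7 = (2*11/8 - 73)*7 = (2*11*(⅛) - 73)*7 = (11/4 - 73)*7 = -281/4*7 = -1967/4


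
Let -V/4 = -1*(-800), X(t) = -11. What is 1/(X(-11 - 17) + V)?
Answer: -1/3211 ≈ -0.00031143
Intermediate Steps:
V = -3200 (V = -(-4)*(-800) = -4*800 = -3200)
1/(X(-11 - 17) + V) = 1/(-11 - 3200) = 1/(-3211) = -1/3211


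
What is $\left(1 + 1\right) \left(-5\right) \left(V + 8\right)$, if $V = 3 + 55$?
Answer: $-660$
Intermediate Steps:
$V = 58$
$\left(1 + 1\right) \left(-5\right) \left(V + 8\right) = \left(1 + 1\right) \left(-5\right) \left(58 + 8\right) = 2 \left(-5\right) 66 = \left(-10\right) 66 = -660$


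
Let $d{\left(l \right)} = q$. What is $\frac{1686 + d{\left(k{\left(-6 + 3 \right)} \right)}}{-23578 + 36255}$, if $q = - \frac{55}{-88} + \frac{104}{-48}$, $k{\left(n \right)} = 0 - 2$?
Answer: $\frac{40427}{304248} \approx 0.13288$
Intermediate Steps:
$k{\left(n \right)} = -2$
$q = - \frac{37}{24}$ ($q = \left(-55\right) \left(- \frac{1}{88}\right) + 104 \left(- \frac{1}{48}\right) = \frac{5}{8} - \frac{13}{6} = - \frac{37}{24} \approx -1.5417$)
$d{\left(l \right)} = - \frac{37}{24}$
$\frac{1686 + d{\left(k{\left(-6 + 3 \right)} \right)}}{-23578 + 36255} = \frac{1686 - \frac{37}{24}}{-23578 + 36255} = \frac{40427}{24 \cdot 12677} = \frac{40427}{24} \cdot \frac{1}{12677} = \frac{40427}{304248}$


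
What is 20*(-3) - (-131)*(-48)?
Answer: -6348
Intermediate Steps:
20*(-3) - (-131)*(-48) = -60 - 131*48 = -60 - 6288 = -6348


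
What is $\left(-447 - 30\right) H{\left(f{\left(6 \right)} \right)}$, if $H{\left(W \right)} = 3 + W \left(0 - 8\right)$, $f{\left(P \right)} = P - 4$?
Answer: $6201$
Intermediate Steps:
$f{\left(P \right)} = -4 + P$
$H{\left(W \right)} = 3 - 8 W$ ($H{\left(W \right)} = 3 + W \left(0 - 8\right) = 3 + W \left(-8\right) = 3 - 8 W$)
$\left(-447 - 30\right) H{\left(f{\left(6 \right)} \right)} = \left(-447 - 30\right) \left(3 - 8 \left(-4 + 6\right)\right) = - 477 \left(3 - 16\right) = \left(-477\right) \left(-13\right) = 6201$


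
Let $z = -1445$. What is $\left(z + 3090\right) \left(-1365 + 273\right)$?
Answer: $-1796340$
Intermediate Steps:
$\left(z + 3090\right) \left(-1365 + 273\right) = \left(-1445 + 3090\right) \left(-1365 + 273\right) = 1645 \left(-1092\right) = -1796340$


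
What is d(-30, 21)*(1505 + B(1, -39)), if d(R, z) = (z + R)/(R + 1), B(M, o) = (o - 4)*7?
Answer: 10836/29 ≈ 373.66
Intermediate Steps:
B(M, o) = -28 + 7*o (B(M, o) = (-4 + o)*7 = -28 + 7*o)
d(R, z) = (R + z)/(1 + R)
d(-30, 21)*(1505 + B(1, -39)) = ((-30 + 21)/(1 - 30))*(1505 + (-28 + 7*(-39))) = (-9/(-29))*(1505 + (-28 - 273)) = (-1/29*(-9))*(1505 - 301) = (9/29)*1204 = 10836/29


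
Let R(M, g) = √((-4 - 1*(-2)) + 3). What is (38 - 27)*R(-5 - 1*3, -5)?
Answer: 11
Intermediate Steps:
R(M, g) = 1 (R(M, g) = √((-4 + 2) + 3) = √(-2 + 3) = √1 = 1)
(38 - 27)*R(-5 - 1*3, -5) = (38 - 27)*1 = 11*1 = 11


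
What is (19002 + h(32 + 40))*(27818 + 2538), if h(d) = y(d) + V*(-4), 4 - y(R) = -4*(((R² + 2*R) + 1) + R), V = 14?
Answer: 1231057224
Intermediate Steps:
y(R) = 8 + 4*R² + 12*R (y(R) = 4 - (-4)*(((R² + 2*R) + 1) + R) = 4 - (-4)*((1 + R² + 2*R) + R) = 4 - (-4)*(1 + R² + 3*R) = 4 - (-4 - 12*R - 4*R²) = 4 + (4 + 4*R² + 12*R) = 8 + 4*R² + 12*R)
h(d) = -48 + 4*d² + 12*d (h(d) = (8 + 4*d² + 12*d) + 14*(-4) = (8 + 4*d² + 12*d) - 56 = -48 + 4*d² + 12*d)
(19002 + h(32 + 40))*(27818 + 2538) = (19002 + (-48 + 4*(32 + 40)² + 12*(32 + 40)))*(27818 + 2538) = (19002 + (-48 + 4*72² + 12*72))*30356 = (19002 + (-48 + 4*5184 + 864))*30356 = (19002 + (-48 + 20736 + 864))*30356 = (19002 + 21552)*30356 = 40554*30356 = 1231057224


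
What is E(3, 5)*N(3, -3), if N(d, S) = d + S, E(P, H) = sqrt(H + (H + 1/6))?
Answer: 0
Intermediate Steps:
E(P, H) = sqrt(1/6 + 2*H) (E(P, H) = sqrt(H + (H + 1/6)) = sqrt(H + (1/6 + H)) = sqrt(1/6 + 2*H))
N(d, S) = S + d
E(3, 5)*N(3, -3) = (sqrt(6 + 72*5)/6)*(-3 + 3) = (sqrt(6 + 360)/6)*0 = (sqrt(366)/6)*0 = 0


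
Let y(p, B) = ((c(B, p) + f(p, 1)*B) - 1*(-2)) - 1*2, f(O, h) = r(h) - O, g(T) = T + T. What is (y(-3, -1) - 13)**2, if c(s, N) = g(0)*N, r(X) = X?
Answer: 289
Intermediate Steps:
g(T) = 2*T
c(s, N) = 0 (c(s, N) = (2*0)*N = 0*N = 0)
f(O, h) = h - O
y(p, B) = B*(1 - p) (y(p, B) = ((0 + (1 - p)*B) - 1*(-2)) - 1*2 = ((0 + B*(1 - p)) + 2) - 2 = (B*(1 - p) + 2) - 2 = (2 + B*(1 - p)) - 2 = B*(1 - p))
(y(-3, -1) - 13)**2 = (-(1 - 1*(-3)) - 13)**2 = (-(1 + 3) - 13)**2 = (-1*4 - 13)**2 = (-4 - 13)**2 = (-17)**2 = 289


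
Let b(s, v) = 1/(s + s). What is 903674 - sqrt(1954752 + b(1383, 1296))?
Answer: 903674 - sqrt(14955330595278)/2766 ≈ 9.0228e+5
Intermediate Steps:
b(s, v) = 1/(2*s)
903674 - sqrt(1954752 + b(1383, 1296)) = 903674 - sqrt(1954752 + (1/2)/1383) = 903674 - sqrt(1954752 + (1/2)*(1/1383)) = 903674 - sqrt(1954752 + 1/2766) = 903674 - sqrt(5406844033/2766) = 903674 - sqrt(14955330595278)/2766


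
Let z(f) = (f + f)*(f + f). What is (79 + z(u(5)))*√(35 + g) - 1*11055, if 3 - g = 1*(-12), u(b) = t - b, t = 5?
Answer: -11055 + 395*√2 ≈ -10496.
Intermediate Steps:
u(b) = 5 - b
z(f) = 4*f² (z(f) = (2*f)*(2*f) = 4*f²)
g = 15 (g = 3 - (-12) = 3 - 1*(-12) = 3 + 12 = 15)
(79 + z(u(5)))*√(35 + g) - 1*11055 = (79 + 4*(5 - 1*5)²)*√(35 + 15) - 1*11055 = (79 + 4*(5 - 5)²)*√50 - 11055 = (79 + 4*0²)*(5*√2) - 11055 = (79 + 4*0)*(5*√2) - 11055 = (79 + 0)*(5*√2) - 11055 = 79*(5*√2) - 11055 = 395*√2 - 11055 = -11055 + 395*√2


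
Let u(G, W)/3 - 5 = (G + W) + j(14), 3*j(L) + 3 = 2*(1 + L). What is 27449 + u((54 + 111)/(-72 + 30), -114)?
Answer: 379921/14 ≈ 27137.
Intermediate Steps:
j(L) = -1/3 + 2*L/3 (j(L) = -1 + (2*(1 + L))/3 = -1 + (2 + 2*L)/3 = -1 + (2/3 + 2*L/3) = -1/3 + 2*L/3)
u(G, W) = 42 + 3*G + 3*W (u(G, W) = 15 + 3*((G + W) + (-1/3 + (2/3)*14)) = 15 + 3*((G + W) + (-1/3 + 28/3)) = 15 + 3*((G + W) + 9) = 15 + 3*(9 + G + W) = 15 + (27 + 3*G + 3*W) = 42 + 3*G + 3*W)
27449 + u((54 + 111)/(-72 + 30), -114) = 27449 + (42 + 3*((54 + 111)/(-72 + 30)) + 3*(-114)) = 27449 + (42 + 3*(165/(-42)) - 342) = 27449 + (42 + 3*(165*(-1/42)) - 342) = 27449 + (42 + 3*(-55/14) - 342) = 27449 + (42 - 165/14 - 342) = 27449 - 4365/14 = 379921/14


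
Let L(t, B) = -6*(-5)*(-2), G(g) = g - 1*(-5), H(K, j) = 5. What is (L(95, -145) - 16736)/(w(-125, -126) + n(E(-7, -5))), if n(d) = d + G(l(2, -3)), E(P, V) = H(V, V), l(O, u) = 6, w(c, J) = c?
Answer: 16796/109 ≈ 154.09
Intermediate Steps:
E(P, V) = 5
G(g) = 5 + g (G(g) = g + 5 = 5 + g)
n(d) = 11 + d (n(d) = d + (5 + 6) = d + 11 = 11 + d)
L(t, B) = -60 (L(t, B) = 30*(-2) = -60)
(L(95, -145) - 16736)/(w(-125, -126) + n(E(-7, -5))) = (-60 - 16736)/(-125 + (11 + 5)) = -16796/(-125 + 16) = -16796/(-109) = -16796*(-1/109) = 16796/109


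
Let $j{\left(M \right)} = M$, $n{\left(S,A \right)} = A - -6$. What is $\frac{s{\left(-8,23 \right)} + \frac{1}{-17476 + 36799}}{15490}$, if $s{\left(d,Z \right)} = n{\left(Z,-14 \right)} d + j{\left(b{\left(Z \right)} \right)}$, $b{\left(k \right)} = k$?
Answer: $\frac{840551}{149656635} \approx 0.0056165$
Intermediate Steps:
$n{\left(S,A \right)} = 6 + A$ ($n{\left(S,A \right)} = A + 6 = 6 + A$)
$s{\left(d,Z \right)} = Z - 8 d$ ($s{\left(d,Z \right)} = \left(6 - 14\right) d + Z = - 8 d + Z = Z - 8 d$)
$\frac{s{\left(-8,23 \right)} + \frac{1}{-17476 + 36799}}{15490} = \frac{\left(23 - -64\right) + \frac{1}{-17476 + 36799}}{15490} = \left(\left(23 + 64\right) + \frac{1}{19323}\right) \frac{1}{15490} = \left(87 + \frac{1}{19323}\right) \frac{1}{15490} = \frac{1681102}{19323} \cdot \frac{1}{15490} = \frac{840551}{149656635}$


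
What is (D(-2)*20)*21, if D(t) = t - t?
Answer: 0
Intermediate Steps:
D(t) = 0
(D(-2)*20)*21 = (0*20)*21 = 0*21 = 0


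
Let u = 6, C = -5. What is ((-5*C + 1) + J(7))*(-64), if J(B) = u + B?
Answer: -2496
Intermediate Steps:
J(B) = 6 + B
((-5*C + 1) + J(7))*(-64) = ((-5*(-5) + 1) + (6 + 7))*(-64) = ((25 + 1) + 13)*(-64) = (26 + 13)*(-64) = 39*(-64) = -2496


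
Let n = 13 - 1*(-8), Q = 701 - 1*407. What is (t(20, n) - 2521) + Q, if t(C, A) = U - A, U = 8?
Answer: -2240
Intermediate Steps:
Q = 294 (Q = 701 - 407 = 294)
n = 21 (n = 13 + 8 = 21)
t(C, A) = 8 - A
(t(20, n) - 2521) + Q = ((8 - 1*21) - 2521) + 294 = ((8 - 21) - 2521) + 294 = (-13 - 2521) + 294 = -2534 + 294 = -2240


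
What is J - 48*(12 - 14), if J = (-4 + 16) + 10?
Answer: 118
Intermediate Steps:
J = 22 (J = 12 + 10 = 22)
J - 48*(12 - 14) = 22 - 48*(12 - 14) = 22 - 48*(-2) = 22 + 96 = 118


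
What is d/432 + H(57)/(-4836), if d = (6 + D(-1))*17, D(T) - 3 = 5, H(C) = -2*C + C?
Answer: 48983/87048 ≈ 0.56271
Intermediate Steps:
H(C) = -C
D(T) = 8 (D(T) = 3 + 5 = 8)
d = 238 (d = (6 + 8)*17 = 14*17 = 238)
d/432 + H(57)/(-4836) = 238/432 - 1*57/(-4836) = 238*(1/432) - 57*(-1/4836) = 119/216 + 19/1612 = 48983/87048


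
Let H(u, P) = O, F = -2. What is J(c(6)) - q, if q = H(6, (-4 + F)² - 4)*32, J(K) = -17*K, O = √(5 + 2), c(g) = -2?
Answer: 34 - 32*√7 ≈ -50.664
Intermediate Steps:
O = √7 ≈ 2.6458
H(u, P) = √7
q = 32*√7 (q = √7*32 = 32*√7 ≈ 84.664)
J(c(6)) - q = -17*(-2) - 32*√7 = 34 - 32*√7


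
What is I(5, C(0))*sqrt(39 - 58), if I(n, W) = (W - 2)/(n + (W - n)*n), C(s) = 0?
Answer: I*sqrt(19)/10 ≈ 0.43589*I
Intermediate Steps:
I(n, W) = (-2 + W)/(n + n*(W - n))
I(5, C(0))*sqrt(39 - 58) = ((-2 + 0)/(5*(1 + 0 - 1*5)))*sqrt(39 - 58) = ((1/5)*(-2)/(1 + 0 - 5))*sqrt(-19) = ((1/5)*(-2)/(-4))*(I*sqrt(19)) = ((1/5)*(-1/4)*(-2))*(I*sqrt(19)) = (I*sqrt(19))/10 = I*sqrt(19)/10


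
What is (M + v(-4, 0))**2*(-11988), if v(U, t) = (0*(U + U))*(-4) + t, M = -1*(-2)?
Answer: -47952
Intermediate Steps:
M = 2
v(U, t) = t (v(U, t) = (0*(2*U))*(-4) + t = 0*(-4) + t = 0 + t = t)
(M + v(-4, 0))**2*(-11988) = (2 + 0)**2*(-11988) = 2**2*(-11988) = 4*(-11988) = -47952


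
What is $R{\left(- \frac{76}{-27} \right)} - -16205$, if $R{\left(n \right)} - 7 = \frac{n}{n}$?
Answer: $16213$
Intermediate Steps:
$R{\left(n \right)} = 8$ ($R{\left(n \right)} = 7 + \frac{n}{n} = 7 + 1 = 8$)
$R{\left(- \frac{76}{-27} \right)} - -16205 = 8 - -16205 = 8 + 16205 = 16213$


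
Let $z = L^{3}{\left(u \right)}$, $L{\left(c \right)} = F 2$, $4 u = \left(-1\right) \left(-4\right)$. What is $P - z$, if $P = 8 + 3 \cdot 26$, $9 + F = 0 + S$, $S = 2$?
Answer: $2830$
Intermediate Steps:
$F = -7$ ($F = -9 + \left(0 + 2\right) = -9 + 2 = -7$)
$u = 1$ ($u = \frac{\left(-1\right) \left(-4\right)}{4} = \frac{1}{4} \cdot 4 = 1$)
$P = 86$ ($P = 8 + 78 = 86$)
$L{\left(c \right)} = -14$ ($L{\left(c \right)} = \left(-7\right) 2 = -14$)
$z = -2744$ ($z = \left(-14\right)^{3} = -2744$)
$P - z = 86 - -2744 = 86 + 2744 = 2830$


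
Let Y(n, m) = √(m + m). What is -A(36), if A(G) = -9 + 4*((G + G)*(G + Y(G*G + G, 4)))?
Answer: -10359 - 576*√2 ≈ -11174.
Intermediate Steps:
Y(n, m) = √2*√m (Y(n, m) = √(2*m) = √2*√m)
A(G) = -9 + 8*G*(G + 2*√2) (A(G) = -9 + 4*((G + G)*(G + √2*√4)) = -9 + 4*((2*G)*(G + √2*2)) = -9 + 4*((2*G)*(G + 2*√2)) = -9 + 4*(2*G*(G + 2*√2)) = -9 + 8*G*(G + 2*√2))
-A(36) = -(-9 + 8*36² + 16*36*√2) = -(-9 + 8*1296 + 576*√2) = -(-9 + 10368 + 576*√2) = -(10359 + 576*√2) = -10359 - 576*√2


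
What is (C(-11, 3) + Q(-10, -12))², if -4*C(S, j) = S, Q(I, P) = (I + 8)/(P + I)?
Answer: 15625/1936 ≈ 8.0708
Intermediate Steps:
Q(I, P) = (8 + I)/(I + P)
C(S, j) = -S/4
(C(-11, 3) + Q(-10, -12))² = (-¼*(-11) + (8 - 10)/(-10 - 12))² = (11/4 - 2/(-22))² = (11/4 - 1/22*(-2))² = (11/4 + 1/11)² = (125/44)² = 15625/1936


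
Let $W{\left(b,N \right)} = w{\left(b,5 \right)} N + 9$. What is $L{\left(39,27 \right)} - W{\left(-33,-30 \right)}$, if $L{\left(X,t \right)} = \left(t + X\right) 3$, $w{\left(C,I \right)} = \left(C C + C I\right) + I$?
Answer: $28059$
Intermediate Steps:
$w{\left(C,I \right)} = I + C^{2} + C I$ ($w{\left(C,I \right)} = \left(C^{2} + C I\right) + I = I + C^{2} + C I$)
$W{\left(b,N \right)} = 9 + N \left(5 + b^{2} + 5 b\right)$ ($W{\left(b,N \right)} = \left(5 + b^{2} + b 5\right) N + 9 = \left(5 + b^{2} + 5 b\right) N + 9 = N \left(5 + b^{2} + 5 b\right) + 9 = 9 + N \left(5 + b^{2} + 5 b\right)$)
$L{\left(X,t \right)} = 3 X + 3 t$ ($L{\left(X,t \right)} = \left(X + t\right) 3 = 3 X + 3 t$)
$L{\left(39,27 \right)} - W{\left(-33,-30 \right)} = \left(3 \cdot 39 + 3 \cdot 27\right) - \left(9 - 30 \left(5 + \left(-33\right)^{2} + 5 \left(-33\right)\right)\right) = \left(117 + 81\right) - \left(9 - 30 \left(5 + 1089 - 165\right)\right) = 198 - \left(9 - 27870\right) = 198 - -27861 = 198 + 27861 = 28059$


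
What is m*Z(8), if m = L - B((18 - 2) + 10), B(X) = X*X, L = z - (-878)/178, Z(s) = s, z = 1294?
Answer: 443528/89 ≈ 4983.5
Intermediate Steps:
L = 115605/89 (L = 1294 - (-878)/178 = 1294 - 1*(-439/89) = 1294 + 439/89 = 115605/89 ≈ 1298.9)
B(X) = X²
m = 55441/89 (m = 115605/89 - ((18 - 2) + 10)² = 115605/89 - (16 + 10)² = 115605/89 - 1*26² = 115605/89 - 1*676 = 115605/89 - 676 = 55441/89 ≈ 622.93)
m*Z(8) = (55441/89)*8 = 443528/89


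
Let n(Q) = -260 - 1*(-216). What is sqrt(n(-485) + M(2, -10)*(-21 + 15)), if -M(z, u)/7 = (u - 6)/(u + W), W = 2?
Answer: 2*sqrt(10) ≈ 6.3246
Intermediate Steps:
M(z, u) = -7*(-6 + u)/(2 + u) (M(z, u) = -7*(u - 6)/(u + 2) = -7*(-6 + u)/(2 + u))
n(Q) = -44 (n(Q) = -260 + 216 = -44)
sqrt(n(-485) + M(2, -10)*(-21 + 15)) = sqrt(-44 + (7*(6 - 1*(-10))/(2 - 10))*(-21 + 15)) = sqrt(-44 + (7*(6 + 10)/(-8))*(-6)) = sqrt(-44 + (7*(-1/8)*16)*(-6)) = sqrt(-44 - 14*(-6)) = sqrt(-44 + 84) = sqrt(40) = 2*sqrt(10)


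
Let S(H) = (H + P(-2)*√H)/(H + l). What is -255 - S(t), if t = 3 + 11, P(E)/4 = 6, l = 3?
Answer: -4349/17 - 24*√14/17 ≈ -261.11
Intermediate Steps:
P(E) = 24 (P(E) = 4*6 = 24)
t = 14
S(H) = (H + 24*√H)/(3 + H) (S(H) = (H + 24*√H)/(H + 3) = (H + 24*√H)/(3 + H))
-255 - S(t) = -255 - (14 + 24*√14)/(3 + 14) = -255 - (14 + 24*√14)/17 = -255 - (14/17 + 24*√14/17) = -255 + (-14/17 - 24*√14/17) = -4349/17 - 24*√14/17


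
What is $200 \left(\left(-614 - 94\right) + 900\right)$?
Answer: $38400$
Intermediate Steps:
$200 \left(\left(-614 - 94\right) + 900\right) = 200 \left(-708 + 900\right) = 200 \cdot 192 = 38400$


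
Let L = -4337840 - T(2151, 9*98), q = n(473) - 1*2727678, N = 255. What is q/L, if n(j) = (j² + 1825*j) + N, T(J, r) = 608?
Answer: 1640469/4338448 ≈ 0.37812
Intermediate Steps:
n(j) = 255 + j² + 1825*j (n(j) = (j² + 1825*j) + 255 = 255 + j² + 1825*j)
q = -1640469 (q = (255 + 473² + 1825*473) - 1*2727678 = (255 + 223729 + 863225) - 2727678 = 1087209 - 2727678 = -1640469)
L = -4338448 (L = -4337840 - 1*608 = -4337840 - 608 = -4338448)
q/L = -1640469/(-4338448) = -1640469*(-1/4338448) = 1640469/4338448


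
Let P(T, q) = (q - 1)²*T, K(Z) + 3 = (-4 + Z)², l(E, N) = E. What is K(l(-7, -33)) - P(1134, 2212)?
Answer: -5543582696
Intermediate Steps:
K(Z) = -3 + (-4 + Z)²
P(T, q) = T*(-1 + q)² (P(T, q) = (-1 + q)²*T = T*(-1 + q)²)
K(l(-7, -33)) - P(1134, 2212) = (-3 + (-4 - 7)²) - 1134*(-1 + 2212)² = (-3 + (-11)²) - 1134*2211² = (-3 + 121) - 1134*4888521 = 118 - 1*5543582814 = 118 - 5543582814 = -5543582696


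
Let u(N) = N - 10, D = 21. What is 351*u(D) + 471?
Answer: 4332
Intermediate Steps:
u(N) = -10 + N
351*u(D) + 471 = 351*(-10 + 21) + 471 = 351*11 + 471 = 3861 + 471 = 4332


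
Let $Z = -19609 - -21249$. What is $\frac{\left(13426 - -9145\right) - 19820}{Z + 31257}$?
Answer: $\frac{2751}{32897} \approx 0.083625$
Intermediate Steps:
$Z = 1640$ ($Z = -19609 + 21249 = 1640$)
$\frac{\left(13426 - -9145\right) - 19820}{Z + 31257} = \frac{\left(13426 - -9145\right) - 19820}{1640 + 31257} = \frac{\left(13426 + 9145\right) - 19820}{32897} = \left(22571 - 19820\right) \frac{1}{32897} = 2751 \cdot \frac{1}{32897} = \frac{2751}{32897}$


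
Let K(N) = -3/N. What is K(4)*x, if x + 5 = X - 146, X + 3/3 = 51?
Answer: 303/4 ≈ 75.750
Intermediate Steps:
X = 50 (X = -1 + 51 = 50)
x = -101 (x = -5 + (50 - 146) = -5 - 96 = -101)
K(4)*x = -3/4*(-101) = -3*¼*(-101) = -¾*(-101) = 303/4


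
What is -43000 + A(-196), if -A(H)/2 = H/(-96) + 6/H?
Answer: -25286365/588 ≈ -43004.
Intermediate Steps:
A(H) = -12/H + H/48 (A(H) = -2*(H/(-96) + 6/H) = -2*(H*(-1/96) + 6/H) = -2*(-H/96 + 6/H) = -2*(6/H - H/96) = -12/H + H/48)
-43000 + A(-196) = -43000 + (-12/(-196) + (1/48)*(-196)) = -43000 + (-12*(-1/196) - 49/12) = -43000 + (3/49 - 49/12) = -43000 - 2365/588 = -25286365/588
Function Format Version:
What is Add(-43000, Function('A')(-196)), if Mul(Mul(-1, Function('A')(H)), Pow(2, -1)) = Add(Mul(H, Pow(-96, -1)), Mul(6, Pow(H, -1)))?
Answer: Rational(-25286365, 588) ≈ -43004.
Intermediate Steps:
Function('A')(H) = Add(Mul(-12, Pow(H, -1)), Mul(Rational(1, 48), H)) (Function('A')(H) = Mul(-2, Add(Mul(H, Pow(-96, -1)), Mul(6, Pow(H, -1)))) = Mul(-2, Add(Mul(H, Rational(-1, 96)), Mul(6, Pow(H, -1)))) = Mul(-2, Add(Mul(Rational(-1, 96), H), Mul(6, Pow(H, -1)))) = Mul(-2, Add(Mul(6, Pow(H, -1)), Mul(Rational(-1, 96), H))) = Add(Mul(-12, Pow(H, -1)), Mul(Rational(1, 48), H)))
Add(-43000, Function('A')(-196)) = Add(-43000, Add(Mul(-12, Pow(-196, -1)), Mul(Rational(1, 48), -196))) = Add(-43000, Add(Mul(-12, Rational(-1, 196)), Rational(-49, 12))) = Add(-43000, Add(Rational(3, 49), Rational(-49, 12))) = Add(-43000, Rational(-2365, 588)) = Rational(-25286365, 588)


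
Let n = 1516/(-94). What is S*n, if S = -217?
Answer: 164486/47 ≈ 3499.7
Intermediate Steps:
n = -758/47 (n = 1516*(-1/94) = -758/47 ≈ -16.128)
S*n = -217*(-758/47) = 164486/47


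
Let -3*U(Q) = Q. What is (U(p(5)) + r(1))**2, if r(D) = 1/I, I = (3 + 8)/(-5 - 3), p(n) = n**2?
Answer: 89401/1089 ≈ 82.095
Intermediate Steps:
I = -11/8 (I = 11/(-8) = 11*(-1/8) = -11/8 ≈ -1.3750)
U(Q) = -Q/3
r(D) = -8/11 (r(D) = 1/(-11/8) = -8/11)
(U(p(5)) + r(1))**2 = (-1/3*5**2 - 8/11)**2 = (-1/3*25 - 8/11)**2 = (-25/3 - 8/11)**2 = (-299/33)**2 = 89401/1089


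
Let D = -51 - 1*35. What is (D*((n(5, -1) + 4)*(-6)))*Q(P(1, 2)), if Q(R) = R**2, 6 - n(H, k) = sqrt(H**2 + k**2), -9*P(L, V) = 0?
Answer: 0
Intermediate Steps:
P(L, V) = 0 (P(L, V) = -1/9*0 = 0)
n(H, k) = 6 - sqrt(H**2 + k**2)
D = -86 (D = -51 - 35 = -86)
(D*((n(5, -1) + 4)*(-6)))*Q(P(1, 2)) = -86*((6 - sqrt(5**2 + (-1)**2)) + 4)*(-6)*0**2 = -86*((6 - sqrt(25 + 1)) + 4)*(-6)*0 = -86*((6 - sqrt(26)) + 4)*(-6)*0 = -86*(10 - sqrt(26))*(-6)*0 = -86*(-60 + 6*sqrt(26))*0 = (5160 - 516*sqrt(26))*0 = 0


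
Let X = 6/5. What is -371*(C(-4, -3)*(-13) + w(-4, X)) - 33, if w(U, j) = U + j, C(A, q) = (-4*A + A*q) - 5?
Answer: 559674/5 ≈ 1.1193e+5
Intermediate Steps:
X = 6/5 (X = 6*(⅕) = 6/5 ≈ 1.2000)
C(A, q) = -5 - 4*A + A*q
-371*(C(-4, -3)*(-13) + w(-4, X)) - 33 = -371*((-5 - 4*(-4) - 4*(-3))*(-13) + (-4 + 6/5)) - 33 = -371*((-5 + 16 + 12)*(-13) - 14/5) - 33 = -371*(23*(-13) - 14/5) - 33 = -371*(-299 - 14/5) - 33 = -371*(-1509/5) - 33 = 559839/5 - 33 = 559674/5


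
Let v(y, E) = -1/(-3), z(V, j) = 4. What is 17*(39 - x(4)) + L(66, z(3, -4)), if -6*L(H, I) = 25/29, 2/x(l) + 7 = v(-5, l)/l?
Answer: 9643963/14442 ≈ 667.77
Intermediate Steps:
v(y, E) = ⅓ (v(y, E) = -1*(-⅓) = ⅓)
x(l) = 2/(-7 + 1/(3*l))
L(H, I) = -25/174 (L(H, I) = -25/(6*29) = -⅙*25/29 = -25/174)
17*(39 - x(4)) + L(66, z(3, -4)) = 17*(39 - (-6)*4/(-1 + 21*4)) - 25/174 = 17*(39 - (-6)*4/(-1 + 84)) - 25/174 = 17*(39 - (-6)*4/83) - 25/174 = 17*(39 - 1*(-24/83)) - 25/174 = 17*(39 + 24/83) - 25/174 = 17*(3261/83) - 25/174 = 55437/83 - 25/174 = 9643963/14442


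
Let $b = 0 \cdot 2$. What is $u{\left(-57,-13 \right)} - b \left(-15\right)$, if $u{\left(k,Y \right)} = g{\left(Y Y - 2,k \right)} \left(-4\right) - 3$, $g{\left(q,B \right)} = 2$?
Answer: $-11$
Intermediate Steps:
$b = 0$
$u{\left(k,Y \right)} = -11$ ($u{\left(k,Y \right)} = 2 \left(-4\right) - 3 = -8 - 3 = -11$)
$u{\left(-57,-13 \right)} - b \left(-15\right) = -11 - 0 \left(-15\right) = -11 - 0 = -11 + 0 = -11$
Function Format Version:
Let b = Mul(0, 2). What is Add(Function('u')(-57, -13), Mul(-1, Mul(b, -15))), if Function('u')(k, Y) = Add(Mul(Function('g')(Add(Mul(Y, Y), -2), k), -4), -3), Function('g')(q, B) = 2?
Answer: -11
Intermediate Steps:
b = 0
Function('u')(k, Y) = -11 (Function('u')(k, Y) = Add(Mul(2, -4), -3) = Add(-8, -3) = -11)
Add(Function('u')(-57, -13), Mul(-1, Mul(b, -15))) = Add(-11, Mul(-1, Mul(0, -15))) = Add(-11, Mul(-1, 0)) = Add(-11, 0) = -11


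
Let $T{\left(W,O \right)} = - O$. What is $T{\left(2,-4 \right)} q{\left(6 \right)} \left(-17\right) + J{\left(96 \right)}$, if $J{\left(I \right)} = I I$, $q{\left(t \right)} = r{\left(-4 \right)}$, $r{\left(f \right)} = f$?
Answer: $9488$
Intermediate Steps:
$q{\left(t \right)} = -4$
$J{\left(I \right)} = I^{2}$
$T{\left(2,-4 \right)} q{\left(6 \right)} \left(-17\right) + J{\left(96 \right)} = \left(-1\right) \left(-4\right) \left(-4\right) \left(-17\right) + 96^{2} = 4 \left(-4\right) \left(-17\right) + 9216 = \left(-16\right) \left(-17\right) + 9216 = 272 + 9216 = 9488$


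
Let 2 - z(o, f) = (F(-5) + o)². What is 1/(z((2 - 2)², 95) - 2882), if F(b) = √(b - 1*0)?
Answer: -1/2875 ≈ -0.00034783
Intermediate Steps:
F(b) = √b (F(b) = √(b + 0) = √b)
z(o, f) = 2 - (o + I*√5)² (z(o, f) = 2 - (√(-5) + o)² = 2 - (I*√5 + o)² = 2 - (o + I*√5)²)
1/(z((2 - 2)², 95) - 2882) = 1/((2 - ((2 - 2)² + I*√5)²) - 2882) = 1/((2 - (0² + I*√5)²) - 2882) = 1/((2 - (0 + I*√5)²) - 2882) = 1/((2 - (I*√5)²) - 2882) = 1/((2 - 1*(-5)) - 2882) = 1/((2 + 5) - 2882) = 1/(7 - 2882) = 1/(-2875) = -1/2875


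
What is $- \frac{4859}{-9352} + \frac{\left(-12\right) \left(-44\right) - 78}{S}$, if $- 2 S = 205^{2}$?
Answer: $\frac{7831307}{15720712} \approx 0.49815$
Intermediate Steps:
$S = - \frac{42025}{2}$ ($S = - \frac{205^{2}}{2} = \left(- \frac{1}{2}\right) 42025 = - \frac{42025}{2} \approx -21013.0$)
$- \frac{4859}{-9352} + \frac{\left(-12\right) \left(-44\right) - 78}{S} = - \frac{4859}{-9352} + \frac{\left(-12\right) \left(-44\right) - 78}{- \frac{42025}{2}} = \left(-4859\right) \left(- \frac{1}{9352}\right) + \left(528 - 78\right) \left(- \frac{2}{42025}\right) = \frac{4859}{9352} + 450 \left(- \frac{2}{42025}\right) = \frac{4859}{9352} - \frac{36}{1681} = \frac{7831307}{15720712}$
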